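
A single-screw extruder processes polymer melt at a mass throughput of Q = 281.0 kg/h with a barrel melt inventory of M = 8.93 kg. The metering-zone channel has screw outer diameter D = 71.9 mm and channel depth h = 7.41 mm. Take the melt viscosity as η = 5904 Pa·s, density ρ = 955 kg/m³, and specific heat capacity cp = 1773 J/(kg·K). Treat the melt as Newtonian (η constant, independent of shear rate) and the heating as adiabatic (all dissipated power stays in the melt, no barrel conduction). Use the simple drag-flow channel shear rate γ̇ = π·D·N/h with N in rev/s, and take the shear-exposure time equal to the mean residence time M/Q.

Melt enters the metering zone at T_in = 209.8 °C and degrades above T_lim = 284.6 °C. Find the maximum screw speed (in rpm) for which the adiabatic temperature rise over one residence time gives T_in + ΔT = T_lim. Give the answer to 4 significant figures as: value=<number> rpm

value=26.95 rpm

Throughput in SI: Q_s = 281.0 kg/h ÷ 3600 s/h = 0.0780556 kg/s
Mean residence time: t_res = M/Q_s = 8.93 kg / 0.0780556 kg/s = 114.406 s
D = 71.9 mm = 0.0719 m;  h = 7.41 mm = 0.00741 m
ΔT_a = T_lim − T_in = 284.6 − 209.8 = 74.8 K
Invert ΔT = ηγ̇²t_res/(ρcp) for γ̇: γ̇_max² = ΔT_a ρ cp / (η t_res) = 74.8·955·1773 / (5904·114.406) = 187.508 s⁻²
γ̇_max = √187.508 = 13.6934 s⁻¹
Solve γ̇ = πDN/h for N: N_max = γ̇_max·h/(π·D) = 13.6934 × 0.00741 / (π × 0.0719) = 0.44921 rev/s = 26.9526 rpm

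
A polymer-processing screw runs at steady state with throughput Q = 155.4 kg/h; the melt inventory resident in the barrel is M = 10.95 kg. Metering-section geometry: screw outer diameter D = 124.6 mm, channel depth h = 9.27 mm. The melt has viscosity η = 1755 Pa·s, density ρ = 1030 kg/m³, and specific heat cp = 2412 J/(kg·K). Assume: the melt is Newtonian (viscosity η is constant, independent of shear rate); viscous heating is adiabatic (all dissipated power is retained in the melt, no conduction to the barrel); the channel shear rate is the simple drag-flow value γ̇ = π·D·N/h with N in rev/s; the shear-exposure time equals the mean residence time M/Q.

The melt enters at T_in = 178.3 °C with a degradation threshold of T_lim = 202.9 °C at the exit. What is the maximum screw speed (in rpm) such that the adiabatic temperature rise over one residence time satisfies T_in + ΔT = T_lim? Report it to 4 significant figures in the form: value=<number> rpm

Throughput in SI: Q_s = 155.4 kg/h ÷ 3600 s/h = 0.0431667 kg/s
t_res = M / Q_s = 10.95 / 0.0431667 = 253.668 s
D = 124.6 mm = 0.1246 m;  h = 9.27 mm = 0.00927 m
ΔT_a = T_lim − T_in = 202.9 − 178.3 = 24.6 K
Invert ΔT = ηγ̇²t_res/(ρcp) for γ̇: γ̇_max² = ΔT_a ρ cp / (η t_res) = 24.6·1030·2412 / (1755·253.668) = 137.28 s⁻²
γ̇_max = √137.28 = 11.7166 s⁻¹
N_max = γ̇_max·h / (π·D) = 11.7166 · 0.00927 / (π · 0.1246) = 0.27747 rev/s = 16.6482 rpm

value=16.65 rpm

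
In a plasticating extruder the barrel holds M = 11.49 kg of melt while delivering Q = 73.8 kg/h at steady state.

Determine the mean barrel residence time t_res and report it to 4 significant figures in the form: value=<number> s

Throughput in SI: Q_s = 73.8 kg/h ÷ 3600 s/h = 0.0205 kg/s
t_res = M / Q_s = 11.49 / 0.0205 = 560.488 s

value=560.5 s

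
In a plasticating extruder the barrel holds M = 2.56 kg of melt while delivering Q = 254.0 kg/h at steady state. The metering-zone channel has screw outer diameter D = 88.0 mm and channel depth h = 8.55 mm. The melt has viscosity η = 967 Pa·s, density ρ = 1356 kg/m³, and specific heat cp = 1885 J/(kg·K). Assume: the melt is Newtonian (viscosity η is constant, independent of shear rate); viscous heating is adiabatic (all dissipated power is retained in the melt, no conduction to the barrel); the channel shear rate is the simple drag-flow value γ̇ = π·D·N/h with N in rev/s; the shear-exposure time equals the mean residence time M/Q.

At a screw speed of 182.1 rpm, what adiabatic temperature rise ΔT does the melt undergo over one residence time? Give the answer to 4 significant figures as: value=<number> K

Q_s = Q / 3600 = 254.0 / 3600 = 0.0705556 kg/s
t_res = M / Q_s = 2.56 ÷ 0.0705556 = 36.2835 s
Convert to SI: D = 0.088 m, h = 0.00855 m, N = 182.1/60 = 3.035 rev/s
Shear rate: γ̇ = πDN/h = π·0.088·3.035/0.00855 = 98.1353 s⁻¹
Adiabatic rise: ΔT = η γ̇² t_res / (ρ cp) = 967·(98.1353)²·36.2835 / (1356·1885) = 132.195 K

value=132.2 K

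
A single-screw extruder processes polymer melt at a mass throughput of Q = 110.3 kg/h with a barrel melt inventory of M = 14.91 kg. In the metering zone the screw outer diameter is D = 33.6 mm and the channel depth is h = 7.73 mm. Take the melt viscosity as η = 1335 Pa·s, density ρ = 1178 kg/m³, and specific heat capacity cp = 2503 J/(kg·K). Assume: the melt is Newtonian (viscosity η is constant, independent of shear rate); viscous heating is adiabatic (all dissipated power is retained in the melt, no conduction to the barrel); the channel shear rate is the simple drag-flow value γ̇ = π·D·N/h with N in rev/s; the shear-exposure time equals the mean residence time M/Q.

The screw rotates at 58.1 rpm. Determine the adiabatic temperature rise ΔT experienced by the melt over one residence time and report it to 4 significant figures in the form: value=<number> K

Q_s = Q / 3600 = 110.3 / 3600 = 0.0306389 kg/s
t_res = M / Q_s = 14.91 ÷ 0.0306389 = 486.636 s
D = 33.6 mm = 0.0336 m;  h = 7.73 mm = 0.00773 m;  N = 58.1 rpm / 60 = 0.968333 rev/s
γ̇ = π D N / h = (π)(0.0336)(0.968333) / 0.00773 = 13.2231 s⁻¹
Adiabatic rise: ΔT = η γ̇² t_res / (ρ cp) = 1335·(13.2231)²·486.636 / (1178·2503) = 38.5255 K

value=38.53 K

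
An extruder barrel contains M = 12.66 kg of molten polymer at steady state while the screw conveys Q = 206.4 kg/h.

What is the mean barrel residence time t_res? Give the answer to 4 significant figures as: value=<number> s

value=220.8 s

Throughput in SI: Q_s = 206.4 kg/h ÷ 3600 s/h = 0.0573333 kg/s
t_res = M / Q_s = 12.66 ÷ 0.0573333 = 220.814 s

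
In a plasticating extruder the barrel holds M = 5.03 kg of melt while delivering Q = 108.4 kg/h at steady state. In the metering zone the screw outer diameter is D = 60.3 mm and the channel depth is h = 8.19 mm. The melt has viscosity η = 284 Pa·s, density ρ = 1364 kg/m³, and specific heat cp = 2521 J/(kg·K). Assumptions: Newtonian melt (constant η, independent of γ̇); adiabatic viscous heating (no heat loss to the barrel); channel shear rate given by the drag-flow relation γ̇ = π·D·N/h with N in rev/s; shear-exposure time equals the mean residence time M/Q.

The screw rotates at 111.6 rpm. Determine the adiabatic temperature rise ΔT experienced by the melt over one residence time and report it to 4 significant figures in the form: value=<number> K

value=25.54 K

Throughput in SI: Q_s = 108.4 kg/h ÷ 3600 s/h = 0.0301111 kg/s
Mean residence time: t_res = M/Q_s = 5.03 kg / 0.0301111 kg/s = 167.048 s
D = 60.3 mm = 0.0603 m;  h = 8.19 mm = 0.00819 m;  N = 111.6 rpm / 60 = 1.86 rev/s
γ̇ = π D N / h = (π)(0.0603)(1.86) / 0.00819 = 43.0226 s⁻¹
ΔT = η·γ̇²·t_res / (ρ·cp) = 284 · (43.0226)² · 167.048 / (1364 · 2521) = 25.5367 K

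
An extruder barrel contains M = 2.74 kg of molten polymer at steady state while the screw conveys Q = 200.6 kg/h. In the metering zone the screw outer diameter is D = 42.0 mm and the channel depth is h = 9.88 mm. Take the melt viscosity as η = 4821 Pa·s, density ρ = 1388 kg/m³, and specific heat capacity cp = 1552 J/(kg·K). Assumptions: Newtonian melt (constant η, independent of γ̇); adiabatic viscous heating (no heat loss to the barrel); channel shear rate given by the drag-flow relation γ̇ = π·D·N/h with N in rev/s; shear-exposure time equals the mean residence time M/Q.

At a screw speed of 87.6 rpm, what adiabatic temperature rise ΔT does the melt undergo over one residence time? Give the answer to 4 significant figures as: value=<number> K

value=41.84 K

Throughput in SI: Q_s = 200.6 kg/h ÷ 3600 s/h = 0.0557222 kg/s
t_res = M / Q_s = 2.74 / 0.0557222 = 49.1725 s
Geometry in metres: D = 42.0 mm → 0.042 m, h = 9.88 mm → 0.00988 m; screw speed N = 87.6 rpm = 1.46 rev/s
γ̇ = π·D·N / h = π · 0.042 · 1.46 / 0.00988 = 19.4982 s⁻¹
ΔT = η·γ̇²·t_res/(ρ·cp) = [4821 × 19.4982² × 49.1725] / [1388 × 1552] = 41.8377 K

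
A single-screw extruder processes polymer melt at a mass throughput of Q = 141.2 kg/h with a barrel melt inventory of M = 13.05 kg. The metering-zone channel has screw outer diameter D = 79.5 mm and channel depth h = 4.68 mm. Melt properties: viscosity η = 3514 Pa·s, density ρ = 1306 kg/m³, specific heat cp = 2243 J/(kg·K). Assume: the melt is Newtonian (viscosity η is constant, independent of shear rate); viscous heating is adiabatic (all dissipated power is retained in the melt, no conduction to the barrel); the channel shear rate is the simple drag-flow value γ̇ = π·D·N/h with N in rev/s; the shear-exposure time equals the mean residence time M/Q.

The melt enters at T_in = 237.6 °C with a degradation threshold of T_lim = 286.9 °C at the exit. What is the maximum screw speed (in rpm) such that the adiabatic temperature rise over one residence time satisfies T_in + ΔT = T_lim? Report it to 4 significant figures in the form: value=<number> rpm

value=12.50 rpm

Q_s = Q / 3600 = 141.2 / 3600 = 0.0392222 kg/s
t_res = M / Q_s = 13.05 ÷ 0.0392222 = 332.72 s
D = 79.5 mm = 0.0795 m;  h = 4.68 mm = 0.00468 m
ΔT_a = T_lim − T_in = 286.9 − 237.6 = 49.3 K
γ̇_max² = ΔT_a·ρ·cp/(η·t_res) = 49.3·1306·2243/(3514·332.72) = 123.521 s⁻²
γ̇_max = √123.521 = 11.114 s⁻¹
N_max = γ̇_max h / (πD) = 11.114·0.00468/(π·0.0795) = 0.208256 rev/s → ×60 = 12.4954 rpm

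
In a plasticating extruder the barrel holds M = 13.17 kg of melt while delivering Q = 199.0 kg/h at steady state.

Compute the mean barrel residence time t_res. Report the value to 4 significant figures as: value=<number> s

value=238.3 s

Convert throughput: Q = 199.0 kg/h = 199.0/3600 = 0.0552778 kg/s
t_res = M / Q_s = 13.17 ÷ 0.0552778 = 238.251 s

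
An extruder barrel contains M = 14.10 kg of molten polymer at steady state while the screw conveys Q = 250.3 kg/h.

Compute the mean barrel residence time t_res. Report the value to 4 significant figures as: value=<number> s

Throughput in SI: Q_s = 250.3 kg/h ÷ 3600 s/h = 0.0695278 kg/s
Mean residence time: t_res = M/Q_s = 14.10 kg / 0.0695278 kg/s = 202.797 s

value=202.8 s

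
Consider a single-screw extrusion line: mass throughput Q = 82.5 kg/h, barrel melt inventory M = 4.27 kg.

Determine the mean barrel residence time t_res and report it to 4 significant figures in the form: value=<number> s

value=186.3 s

Throughput in SI: Q_s = 82.5 kg/h ÷ 3600 s/h = 0.0229167 kg/s
t_res = M / Q_s = 4.27 / 0.0229167 = 186.327 s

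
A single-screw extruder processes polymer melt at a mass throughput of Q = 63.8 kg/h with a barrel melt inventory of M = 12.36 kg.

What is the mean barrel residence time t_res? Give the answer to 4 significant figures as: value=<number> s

value=697.4 s

Throughput in SI: Q_s = 63.8 kg/h ÷ 3600 s/h = 0.0177222 kg/s
t_res = M / Q_s = 12.36 ÷ 0.0177222 = 697.429 s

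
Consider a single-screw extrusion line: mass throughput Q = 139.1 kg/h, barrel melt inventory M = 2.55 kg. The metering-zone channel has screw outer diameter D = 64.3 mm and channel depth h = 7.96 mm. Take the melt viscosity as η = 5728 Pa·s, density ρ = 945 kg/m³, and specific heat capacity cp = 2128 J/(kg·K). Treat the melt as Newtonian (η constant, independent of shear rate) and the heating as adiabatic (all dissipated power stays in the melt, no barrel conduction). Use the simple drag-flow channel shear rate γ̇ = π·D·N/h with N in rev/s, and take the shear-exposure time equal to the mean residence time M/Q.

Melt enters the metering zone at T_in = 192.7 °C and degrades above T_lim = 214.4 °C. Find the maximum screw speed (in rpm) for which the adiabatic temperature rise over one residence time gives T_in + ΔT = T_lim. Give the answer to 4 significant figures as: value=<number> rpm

Convert throughput: Q = 139.1 kg/h = 139.1/3600 = 0.0386389 kg/s
Mean residence time: t_res = M/Q_s = 2.55 kg / 0.0386389 kg/s = 65.9957 s
Convert to metres: D = 0.0643 m, h = 0.00796 m
ΔT_a = T_lim − T_in = 214.4 °C − 192.7 °C = 21.7 K
γ̇_max² = ΔT_a·ρ·cp / (η·t_res) = [21.7 × 945 × 2128] / [5728 × 65.9957] = 115.437 s⁻²
γ̇_max = √115.437 = 10.7442 s⁻¹
Solve γ̇ = πDN/h for N: N_max = γ̇_max·h/(π·D) = 10.7442 × 0.00796 / (π × 0.0643) = 0.423374 rev/s = 25.4025 rpm

value=25.40 rpm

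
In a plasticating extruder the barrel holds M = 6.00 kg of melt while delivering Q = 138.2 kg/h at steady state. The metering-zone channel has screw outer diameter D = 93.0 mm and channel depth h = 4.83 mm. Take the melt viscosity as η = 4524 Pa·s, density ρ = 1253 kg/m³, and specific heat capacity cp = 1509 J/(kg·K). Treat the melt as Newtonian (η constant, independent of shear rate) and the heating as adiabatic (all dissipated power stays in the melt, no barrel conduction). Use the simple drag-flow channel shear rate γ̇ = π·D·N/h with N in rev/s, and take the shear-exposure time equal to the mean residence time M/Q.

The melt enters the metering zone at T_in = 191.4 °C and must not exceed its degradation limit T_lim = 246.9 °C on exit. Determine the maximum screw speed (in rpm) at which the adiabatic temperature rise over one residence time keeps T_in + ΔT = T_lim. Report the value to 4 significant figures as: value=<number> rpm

Convert throughput: Q = 138.2 kg/h = 138.2/3600 = 0.0383889 kg/s
t_res = M / Q_s = 6.00 ÷ 0.0383889 = 156.295 s
Geometry in SI: D = 93.0 mm → 0.093 m, h = 4.83 mm → 0.00483 m
ΔT_a = T_lim − T_in = 246.9 − 191.4 = 55.5 K
γ̇_max² = ΔT_a·ρ·cp / (η·t_res) = [55.5 × 1253 × 1509] / [4524 × 156.295] = 148.411 s⁻²
γ̇_max = √148.411 = 12.1824 s⁻¹
Solve γ̇ = πDN/h for N: N_max = γ̇_max·h/(π·D) = 12.1824 × 0.00483 / (π × 0.093) = 0.201394 rev/s = 12.0836 rpm

value=12.08 rpm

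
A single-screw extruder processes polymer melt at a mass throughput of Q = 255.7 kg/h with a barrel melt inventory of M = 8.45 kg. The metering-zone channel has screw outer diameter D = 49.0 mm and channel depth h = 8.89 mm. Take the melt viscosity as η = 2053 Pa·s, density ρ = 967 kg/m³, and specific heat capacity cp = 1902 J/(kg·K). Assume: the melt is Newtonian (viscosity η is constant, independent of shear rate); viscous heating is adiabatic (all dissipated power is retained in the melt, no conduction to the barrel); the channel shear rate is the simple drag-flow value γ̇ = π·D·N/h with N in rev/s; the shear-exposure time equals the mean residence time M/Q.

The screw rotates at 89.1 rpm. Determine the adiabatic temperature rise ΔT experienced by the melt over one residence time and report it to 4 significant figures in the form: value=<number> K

value=87.81 K

Q_s = Q / 3600 = 255.7 / 3600 = 0.0710278 kg/s
Mean residence time: t_res = M/Q_s = 8.45 kg / 0.0710278 kg/s = 118.968 s
Geometry in metres: D = 49.0 mm → 0.049 m, h = 8.89 mm → 0.00889 m; screw speed N = 89.1 rpm = 1.485 rev/s
γ̇ = π D N / h = (π)(0.049)(1.485) / 0.00889 = 25.7141 s⁻¹
Adiabatic rise: ΔT = η γ̇² t_res / (ρ cp) = 2053·(25.7141)²·118.968 / (967·1902) = 87.8055 K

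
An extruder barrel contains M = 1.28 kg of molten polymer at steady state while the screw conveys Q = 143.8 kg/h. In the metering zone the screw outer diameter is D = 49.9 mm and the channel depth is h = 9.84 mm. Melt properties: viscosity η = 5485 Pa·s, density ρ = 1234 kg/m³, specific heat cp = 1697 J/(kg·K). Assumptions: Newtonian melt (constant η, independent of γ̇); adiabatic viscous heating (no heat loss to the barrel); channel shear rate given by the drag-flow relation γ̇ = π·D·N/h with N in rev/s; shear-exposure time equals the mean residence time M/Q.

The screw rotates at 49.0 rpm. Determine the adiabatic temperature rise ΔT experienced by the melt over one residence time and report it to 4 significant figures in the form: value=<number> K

Q_s = Q / 3600 = 143.8 / 3600 = 0.0399444 kg/s
Mean residence time: t_res = M/Q_s = 1.28 kg / 0.0399444 kg/s = 32.0445 s
D = 49.9 mm = 0.0499 m;  h = 9.84 mm = 0.00984 m;  N = 49.0 rpm / 60 = 0.816667 rev/s
γ̇ = π D N / h = (π)(0.0499)(0.816667) / 0.00984 = 13.0107 s⁻¹
ΔT = η·γ̇²·t_res / (ρ·cp) = 5485 · (13.0107)² · 32.0445 / (1234 · 1697) = 14.208 K

value=14.21 K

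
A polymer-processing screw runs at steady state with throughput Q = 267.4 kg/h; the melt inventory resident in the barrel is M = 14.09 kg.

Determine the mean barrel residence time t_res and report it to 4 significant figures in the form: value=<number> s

value=189.7 s

Convert throughput: Q = 267.4 kg/h = 267.4/3600 = 0.0742778 kg/s
Mean residence time: t_res = M/Q_s = 14.09 kg / 0.0742778 kg/s = 189.693 s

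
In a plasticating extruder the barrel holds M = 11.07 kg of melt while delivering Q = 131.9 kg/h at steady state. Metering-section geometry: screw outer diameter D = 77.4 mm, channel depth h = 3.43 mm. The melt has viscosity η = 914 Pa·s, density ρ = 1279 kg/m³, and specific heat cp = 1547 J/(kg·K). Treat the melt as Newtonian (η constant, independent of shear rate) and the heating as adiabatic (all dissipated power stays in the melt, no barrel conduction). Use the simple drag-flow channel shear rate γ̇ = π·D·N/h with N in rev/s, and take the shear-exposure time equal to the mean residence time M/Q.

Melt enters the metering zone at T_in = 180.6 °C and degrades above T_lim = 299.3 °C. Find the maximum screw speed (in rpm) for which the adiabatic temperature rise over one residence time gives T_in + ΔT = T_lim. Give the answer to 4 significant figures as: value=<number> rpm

Q_s = Q / 3600 = 131.9 / 3600 = 0.0366389 kg/s
Mean residence time: t_res = M/Q_s = 11.07 kg / 0.0366389 kg/s = 302.138 s
D = 77.4 mm = 0.0774 m;  h = 3.43 mm = 0.00343 m
ΔT_a = T_lim − T_in = 299.3 − 180.6 = 118.7 K
Invert ΔT = ηγ̇²t_res/(ρcp) for γ̇: γ̇_max² = ΔT_a ρ cp / (η t_res) = 118.7·1279·1547 / (914·302.138) = 850.472 s⁻²
Take the square root: γ̇_max = √(850.472) = 29.1629 s⁻¹
N_max = γ̇_max·h / (π·D) = 29.1629 · 0.00343 / (π · 0.0774) = 0.411371 rev/s = 24.6822 rpm

value=24.68 rpm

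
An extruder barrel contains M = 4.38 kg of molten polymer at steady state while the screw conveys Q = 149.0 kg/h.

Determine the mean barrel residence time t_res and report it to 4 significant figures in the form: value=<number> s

value=105.8 s

Convert throughput: Q = 149.0 kg/h = 149.0/3600 = 0.0413889 kg/s
t_res = M / Q_s = 4.38 / 0.0413889 = 105.826 s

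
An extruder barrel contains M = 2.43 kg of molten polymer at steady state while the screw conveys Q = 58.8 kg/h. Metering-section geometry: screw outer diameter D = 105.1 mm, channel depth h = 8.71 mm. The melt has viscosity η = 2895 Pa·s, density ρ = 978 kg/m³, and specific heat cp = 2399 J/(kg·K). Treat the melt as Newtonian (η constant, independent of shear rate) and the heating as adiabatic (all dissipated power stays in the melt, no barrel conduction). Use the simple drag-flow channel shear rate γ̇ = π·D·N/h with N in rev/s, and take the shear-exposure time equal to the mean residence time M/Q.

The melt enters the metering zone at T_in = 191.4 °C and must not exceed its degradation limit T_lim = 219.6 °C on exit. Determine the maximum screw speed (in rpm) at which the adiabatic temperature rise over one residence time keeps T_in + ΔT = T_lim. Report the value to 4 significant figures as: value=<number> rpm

Q_s = Q / 3600 = 58.8 / 3600 = 0.0163333 kg/s
Mean residence time: t_res = M/Q_s = 2.43 kg / 0.0163333 kg/s = 148.776 s
Geometry in SI: D = 105.1 mm → 0.1051 m, h = 8.71 mm → 0.00871 m
ΔT_a = T_lim − T_in = 219.6 − 191.4 = 28.2 K
γ̇_max² = ΔT_a·ρ·cp/(η·t_res) = 28.2·978·2399/(2895·148.776) = 153.617 s⁻²
γ̇_max = √153.617 = 12.3942 s⁻¹
Solve γ̇ = πDN/h for N: N_max = γ̇_max·h/(π·D) = 12.3942 × 0.00871 / (π × 0.1051) = 0.326953 rev/s = 19.6172 rpm

value=19.62 rpm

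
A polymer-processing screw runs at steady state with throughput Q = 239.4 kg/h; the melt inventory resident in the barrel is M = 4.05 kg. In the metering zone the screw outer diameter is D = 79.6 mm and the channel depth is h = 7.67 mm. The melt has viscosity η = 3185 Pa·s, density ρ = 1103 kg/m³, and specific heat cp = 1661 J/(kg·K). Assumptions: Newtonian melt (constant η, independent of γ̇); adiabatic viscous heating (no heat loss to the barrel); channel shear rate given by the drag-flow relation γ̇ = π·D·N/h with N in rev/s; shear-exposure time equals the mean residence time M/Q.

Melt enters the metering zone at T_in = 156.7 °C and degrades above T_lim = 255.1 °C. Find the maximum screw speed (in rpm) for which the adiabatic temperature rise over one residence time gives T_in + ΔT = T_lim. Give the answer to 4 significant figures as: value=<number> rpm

value=56.10 rpm

Throughput in SI: Q_s = 239.4 kg/h ÷ 3600 s/h = 0.0665 kg/s
t_res = M / Q_s = 4.05 / 0.0665 = 60.9023 s
D = 79.6 mm = 0.0796 m;  h = 7.67 mm = 0.00767 m
Allowable rise: ΔT_a = T_lim − T_in = 255.1 − 156.7 = 98.4 K
γ̇_max² = ΔT_a·ρ·cp / (η·t_res) = [98.4 × 1103 × 1661] / [3185 × 60.9023] = 929.389 s⁻²
Take the square root: γ̇_max = √(929.389) = 30.4859 s⁻¹
N_max = γ̇_max h / (πD) = 30.4859·0.00767/(π·0.0796) = 0.935042 rev/s → ×60 = 56.1025 rpm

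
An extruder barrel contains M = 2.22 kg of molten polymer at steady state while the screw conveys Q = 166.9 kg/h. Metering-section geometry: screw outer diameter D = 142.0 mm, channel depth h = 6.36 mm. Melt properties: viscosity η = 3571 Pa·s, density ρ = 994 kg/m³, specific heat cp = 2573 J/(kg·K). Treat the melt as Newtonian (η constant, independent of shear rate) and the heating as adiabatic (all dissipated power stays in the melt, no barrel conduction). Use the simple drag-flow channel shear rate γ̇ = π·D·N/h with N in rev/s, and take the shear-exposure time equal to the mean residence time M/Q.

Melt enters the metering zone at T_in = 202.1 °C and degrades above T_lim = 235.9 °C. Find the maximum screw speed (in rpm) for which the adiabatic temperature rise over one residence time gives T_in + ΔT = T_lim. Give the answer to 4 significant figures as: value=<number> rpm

Convert throughput: Q = 166.9 kg/h = 166.9/3600 = 0.0463611 kg/s
Mean residence time: t_res = M/Q_s = 2.22 kg / 0.0463611 kg/s = 47.885 s
D = 142.0 mm = 0.142 m;  h = 6.36 mm = 0.00636 m
ΔT_a = T_lim − T_in = 235.9 − 202.1 = 33.8 K
Invert ΔT = ηγ̇²t_res/(ρcp) for γ̇: γ̇_max² = ΔT_a ρ cp / (η t_res) = 33.8·994·2573 / (3571·47.885) = 505.538 s⁻²
Take the square root: γ̇_max = √(505.538) = 22.4842 s⁻¹
N_max = γ̇_max h / (πD) = 22.4842·0.00636/(π·0.142) = 0.32055 rev/s → ×60 = 19.233 rpm

value=19.23 rpm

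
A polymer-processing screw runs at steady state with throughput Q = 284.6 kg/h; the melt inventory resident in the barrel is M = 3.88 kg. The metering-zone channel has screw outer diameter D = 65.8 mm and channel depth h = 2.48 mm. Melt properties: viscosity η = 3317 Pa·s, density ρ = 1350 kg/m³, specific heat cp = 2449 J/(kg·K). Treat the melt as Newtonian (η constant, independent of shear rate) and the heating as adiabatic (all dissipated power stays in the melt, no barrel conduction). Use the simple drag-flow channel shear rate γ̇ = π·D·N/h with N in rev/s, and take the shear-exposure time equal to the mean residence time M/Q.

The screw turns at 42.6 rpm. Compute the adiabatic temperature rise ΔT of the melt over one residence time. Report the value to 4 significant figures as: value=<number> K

value=172.5 K

Convert throughput: Q = 284.6 kg/h = 284.6/3600 = 0.0790556 kg/s
t_res = M / Q_s = 3.88 ÷ 0.0790556 = 49.0794 s
Geometry in metres: D = 65.8 mm → 0.0658 m, h = 2.48 mm → 0.00248 m; screw speed N = 42.6 rpm = 0.71 rev/s
γ̇ = π·D·N / h = π · 0.0658 · 0.71 / 0.00248 = 59.181 s⁻¹
ΔT = η·γ̇²·t_res / (ρ·cp) = 3317 · (59.181)² · 49.0794 / (1350 · 2449) = 172.459 K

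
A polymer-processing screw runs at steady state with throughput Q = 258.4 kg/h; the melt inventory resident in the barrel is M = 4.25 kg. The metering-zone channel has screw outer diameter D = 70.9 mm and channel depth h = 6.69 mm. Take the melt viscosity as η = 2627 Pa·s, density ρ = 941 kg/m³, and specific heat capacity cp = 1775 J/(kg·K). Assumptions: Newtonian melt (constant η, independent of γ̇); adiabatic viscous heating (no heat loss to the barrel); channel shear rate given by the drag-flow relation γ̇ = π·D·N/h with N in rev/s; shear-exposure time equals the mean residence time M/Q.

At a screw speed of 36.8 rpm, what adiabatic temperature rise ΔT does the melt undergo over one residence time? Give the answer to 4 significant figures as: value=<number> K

value=38.83 K

Convert throughput: Q = 258.4 kg/h = 258.4/3600 = 0.0717778 kg/s
t_res = M / Q_s = 4.25 / 0.0717778 = 59.2105 s
D = 70.9 mm = 0.0709 m;  h = 6.69 mm = 0.00669 m;  N = 36.8 rpm / 60 = 0.613333 rev/s
γ̇ = π D N / h = (π)(0.0709)(0.613333) / 0.00669 = 20.4205 s⁻¹
Adiabatic rise: ΔT = η γ̇² t_res / (ρ cp) = 2627·(20.4205)²·59.2105 / (941·1775) = 38.8333 K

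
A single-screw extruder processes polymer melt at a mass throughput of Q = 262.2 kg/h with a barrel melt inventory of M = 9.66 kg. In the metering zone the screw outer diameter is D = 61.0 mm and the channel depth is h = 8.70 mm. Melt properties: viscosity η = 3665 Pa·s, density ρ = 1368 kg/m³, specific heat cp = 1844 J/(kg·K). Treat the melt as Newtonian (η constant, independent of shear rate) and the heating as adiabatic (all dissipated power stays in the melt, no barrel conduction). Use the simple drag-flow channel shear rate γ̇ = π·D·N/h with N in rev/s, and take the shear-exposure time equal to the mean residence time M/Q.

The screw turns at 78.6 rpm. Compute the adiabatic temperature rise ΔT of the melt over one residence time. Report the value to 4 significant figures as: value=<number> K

value=160.4 K

Convert throughput: Q = 262.2 kg/h = 262.2/3600 = 0.0728333 kg/s
t_res = M / Q_s = 9.66 ÷ 0.0728333 = 132.632 s
Geometry in metres: D = 61.0 mm → 0.061 m, h = 8.70 mm → 0.0087 m; screw speed N = 78.6 rpm = 1.31 rev/s
γ̇ = π·D·N / h = π · 0.061 · 1.31 / 0.0087 = 28.8557 s⁻¹
Adiabatic rise: ΔT = η γ̇² t_res / (ρ cp) = 3665·(28.8557)²·132.632 / (1368·1844) = 160.449 K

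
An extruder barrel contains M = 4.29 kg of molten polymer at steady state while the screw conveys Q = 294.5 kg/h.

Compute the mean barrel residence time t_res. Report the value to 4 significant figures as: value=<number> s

Throughput in SI: Q_s = 294.5 kg/h ÷ 3600 s/h = 0.0818056 kg/s
t_res = M / Q_s = 4.29 / 0.0818056 = 52.4414 s

value=52.44 s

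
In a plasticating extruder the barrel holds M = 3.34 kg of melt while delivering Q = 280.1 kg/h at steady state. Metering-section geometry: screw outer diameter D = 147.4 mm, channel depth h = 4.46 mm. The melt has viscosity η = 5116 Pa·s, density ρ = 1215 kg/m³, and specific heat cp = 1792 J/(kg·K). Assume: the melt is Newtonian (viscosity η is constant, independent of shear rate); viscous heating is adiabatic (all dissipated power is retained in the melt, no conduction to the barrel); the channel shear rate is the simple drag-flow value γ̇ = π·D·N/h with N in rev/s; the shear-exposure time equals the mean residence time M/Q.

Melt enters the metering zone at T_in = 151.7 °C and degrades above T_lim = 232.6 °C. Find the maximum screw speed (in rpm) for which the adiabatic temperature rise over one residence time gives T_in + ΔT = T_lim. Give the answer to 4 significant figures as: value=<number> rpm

value=16.37 rpm

Q_s = Q / 3600 = 280.1 / 3600 = 0.0778056 kg/s
t_res = M / Q_s = 3.34 ÷ 0.0778056 = 42.9275 s
Geometry in SI: D = 147.4 mm → 0.1474 m, h = 4.46 mm → 0.00446 m
ΔT_a = T_lim − T_in = 232.6 °C − 151.7 °C = 80.9 K
γ̇_max² = ΔT_a·ρ·cp/(η·t_res) = 80.9·1215·1792/(5116·42.9275) = 802.041 s⁻²
γ̇_max = sqrt(802.041) = 28.3203 s⁻¹
N_max = γ̇_max·h / (π·D) = 28.3203 · 0.00446 / (π · 0.1474) = 0.272763 rev/s = 16.3658 rpm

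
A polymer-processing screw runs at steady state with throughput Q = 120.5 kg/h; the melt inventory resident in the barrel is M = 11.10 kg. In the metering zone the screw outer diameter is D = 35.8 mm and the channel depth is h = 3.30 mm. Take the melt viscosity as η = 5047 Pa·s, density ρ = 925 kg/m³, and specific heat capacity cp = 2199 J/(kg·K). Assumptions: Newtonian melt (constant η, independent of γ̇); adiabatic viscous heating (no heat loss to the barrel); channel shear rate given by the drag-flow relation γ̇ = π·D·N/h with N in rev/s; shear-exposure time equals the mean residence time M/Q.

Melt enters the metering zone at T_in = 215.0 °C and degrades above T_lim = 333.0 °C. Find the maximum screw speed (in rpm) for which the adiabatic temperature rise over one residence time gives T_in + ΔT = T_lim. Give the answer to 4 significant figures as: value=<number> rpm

value=21.08 rpm

Throughput in SI: Q_s = 120.5 kg/h ÷ 3600 s/h = 0.0334722 kg/s
t_res = M / Q_s = 11.10 / 0.0334722 = 331.618 s
Geometry in SI: D = 35.8 mm → 0.0358 m, h = 3.30 mm → 0.0033 m
Allowable rise: ΔT_a = T_lim − T_in = 333.0 − 215.0 = 118 K
γ̇_max² = ΔT_a·ρ·cp / (η·t_res) = [118 × 925 × 2199] / [5047 × 331.618] = 143.409 s⁻²
γ̇_max = sqrt(143.409) = 11.9754 s⁻¹
N_max = γ̇_max·h / (π·D) = 11.9754 · 0.0033 / (π · 0.0358) = 0.351374 rev/s = 21.0824 rpm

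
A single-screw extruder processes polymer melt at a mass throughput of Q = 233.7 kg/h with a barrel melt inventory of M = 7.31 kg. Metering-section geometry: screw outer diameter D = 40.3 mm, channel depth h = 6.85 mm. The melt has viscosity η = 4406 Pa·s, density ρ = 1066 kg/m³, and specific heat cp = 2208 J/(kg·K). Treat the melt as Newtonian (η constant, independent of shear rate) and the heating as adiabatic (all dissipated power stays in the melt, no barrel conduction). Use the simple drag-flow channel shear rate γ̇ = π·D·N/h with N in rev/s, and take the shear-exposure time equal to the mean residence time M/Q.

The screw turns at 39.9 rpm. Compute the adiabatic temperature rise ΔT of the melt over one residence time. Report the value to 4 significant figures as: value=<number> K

value=31.84 K

Convert throughput: Q = 233.7 kg/h = 233.7/3600 = 0.0649167 kg/s
t_res = M / Q_s = 7.31 / 0.0649167 = 112.606 s
D = 40.3 mm = 0.0403 m;  h = 6.85 mm = 0.00685 m;  N = 39.9 rpm / 60 = 0.665 rev/s
γ̇ = π·D·N / h = π · 0.0403 · 0.665 / 0.00685 = 12.291 s⁻¹
ΔT = η·γ̇²·t_res / (ρ·cp) = 4406 · (12.291)² · 112.606 / (1066 · 2208) = 31.8435 K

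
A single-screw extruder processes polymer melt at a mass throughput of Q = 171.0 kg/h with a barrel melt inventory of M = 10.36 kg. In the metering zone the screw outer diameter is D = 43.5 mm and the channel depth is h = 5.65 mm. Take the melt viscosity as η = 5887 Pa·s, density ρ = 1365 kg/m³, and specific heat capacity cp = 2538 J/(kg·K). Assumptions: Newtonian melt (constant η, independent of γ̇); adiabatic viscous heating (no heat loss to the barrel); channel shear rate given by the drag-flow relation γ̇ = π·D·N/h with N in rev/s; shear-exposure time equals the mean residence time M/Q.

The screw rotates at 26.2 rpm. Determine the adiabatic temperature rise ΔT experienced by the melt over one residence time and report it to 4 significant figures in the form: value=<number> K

Throughput in SI: Q_s = 171.0 kg/h ÷ 3600 s/h = 0.0475 kg/s
Mean residence time: t_res = M/Q_s = 10.36 kg / 0.0475 kg/s = 218.105 s
Convert to SI: D = 0.0435 m, h = 0.00565 m, N = 26.2/60 = 0.436667 rev/s
γ̇ = π D N / h = (π)(0.0435)(0.436667) / 0.00565 = 10.5619 s⁻¹
Adiabatic rise: ΔT = η γ̇² t_res / (ρ cp) = 5887·(10.5619)²·218.105 / (1365·2538) = 41.3445 K

value=41.34 K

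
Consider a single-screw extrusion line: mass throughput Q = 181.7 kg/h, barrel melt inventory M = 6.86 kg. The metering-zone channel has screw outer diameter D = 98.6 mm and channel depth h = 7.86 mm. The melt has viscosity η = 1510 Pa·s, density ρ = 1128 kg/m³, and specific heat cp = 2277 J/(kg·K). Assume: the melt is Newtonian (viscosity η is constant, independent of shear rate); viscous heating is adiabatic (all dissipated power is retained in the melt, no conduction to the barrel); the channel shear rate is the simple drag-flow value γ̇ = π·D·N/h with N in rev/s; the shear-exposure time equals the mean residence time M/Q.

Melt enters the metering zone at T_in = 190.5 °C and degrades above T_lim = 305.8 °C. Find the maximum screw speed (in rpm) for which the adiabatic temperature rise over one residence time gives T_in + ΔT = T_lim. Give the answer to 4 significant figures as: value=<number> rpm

value=57.83 rpm

Throughput in SI: Q_s = 181.7 kg/h ÷ 3600 s/h = 0.0504722 kg/s
t_res = M / Q_s = 6.86 / 0.0504722 = 135.916 s
Convert to metres: D = 0.0986 m, h = 0.00786 m
Allowable rise: ΔT_a = T_lim − T_in = 305.8 − 190.5 = 115.3 K
γ̇_max² = ΔT_a·ρ·cp/(η·t_res) = 115.3·1128·2277/(1510·135.916) = 1442.96 s⁻²
γ̇_max = √1442.96 = 37.9862 s⁻¹
Solve γ̇ = πDN/h for N: N_max = γ̇_max·h/(π·D) = 37.9862 × 0.00786 / (π × 0.0986) = 0.963878 rev/s = 57.8327 rpm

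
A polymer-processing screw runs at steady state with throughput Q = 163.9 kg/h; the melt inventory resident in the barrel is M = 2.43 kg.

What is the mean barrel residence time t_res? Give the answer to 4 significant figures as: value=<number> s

value=53.37 s

Q_s = Q / 3600 = 163.9 / 3600 = 0.0455278 kg/s
Mean residence time: t_res = M/Q_s = 2.43 kg / 0.0455278 kg/s = 53.374 s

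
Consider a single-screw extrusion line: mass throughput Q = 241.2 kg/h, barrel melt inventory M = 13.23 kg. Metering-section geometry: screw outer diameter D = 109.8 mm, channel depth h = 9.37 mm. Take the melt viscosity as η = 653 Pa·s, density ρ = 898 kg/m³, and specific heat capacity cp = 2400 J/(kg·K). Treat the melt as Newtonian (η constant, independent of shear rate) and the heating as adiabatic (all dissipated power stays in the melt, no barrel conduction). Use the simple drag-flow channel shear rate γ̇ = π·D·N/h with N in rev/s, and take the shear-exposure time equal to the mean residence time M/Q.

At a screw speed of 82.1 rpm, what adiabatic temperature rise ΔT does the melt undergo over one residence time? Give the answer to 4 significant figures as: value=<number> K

Convert throughput: Q = 241.2 kg/h = 241.2/3600 = 0.067 kg/s
t_res = M / Q_s = 13.23 ÷ 0.067 = 197.463 s
Geometry in metres: D = 109.8 mm → 0.1098 m, h = 9.37 mm → 0.00937 m; screw speed N = 82.1 rpm = 1.36833 rev/s
γ̇ = π·D·N / h = π · 0.1098 · 1.36833 / 0.00937 = 50.3738 s⁻¹
ΔT = η·γ̇²·t_res/(ρ·cp) = [653 × 50.3738² × 197.463] / [898 × 2400] = 151.817 K

value=151.8 K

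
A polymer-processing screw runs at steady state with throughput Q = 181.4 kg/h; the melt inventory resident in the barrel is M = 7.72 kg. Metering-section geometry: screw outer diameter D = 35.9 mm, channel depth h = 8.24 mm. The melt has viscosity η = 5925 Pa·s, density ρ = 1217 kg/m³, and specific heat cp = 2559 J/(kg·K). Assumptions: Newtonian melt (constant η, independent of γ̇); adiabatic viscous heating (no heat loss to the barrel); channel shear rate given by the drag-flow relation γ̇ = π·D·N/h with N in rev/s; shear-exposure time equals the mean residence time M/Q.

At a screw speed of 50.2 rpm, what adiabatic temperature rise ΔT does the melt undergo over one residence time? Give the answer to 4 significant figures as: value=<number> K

value=38.23 K

Q_s = Q / 3600 = 181.4 / 3600 = 0.0503889 kg/s
Mean residence time: t_res = M/Q_s = 7.72 kg / 0.0503889 kg/s = 153.208 s
Convert to SI: D = 0.0359 m, h = 0.00824 m, N = 50.2/60 = 0.836667 rev/s
Shear rate: γ̇ = πDN/h = π·0.0359·0.836667/0.00824 = 11.4517 s⁻¹
ΔT = η·γ̇²·t_res / (ρ·cp) = 5925 · (11.4517)² · 153.208 / (1217 · 2559) = 38.2251 K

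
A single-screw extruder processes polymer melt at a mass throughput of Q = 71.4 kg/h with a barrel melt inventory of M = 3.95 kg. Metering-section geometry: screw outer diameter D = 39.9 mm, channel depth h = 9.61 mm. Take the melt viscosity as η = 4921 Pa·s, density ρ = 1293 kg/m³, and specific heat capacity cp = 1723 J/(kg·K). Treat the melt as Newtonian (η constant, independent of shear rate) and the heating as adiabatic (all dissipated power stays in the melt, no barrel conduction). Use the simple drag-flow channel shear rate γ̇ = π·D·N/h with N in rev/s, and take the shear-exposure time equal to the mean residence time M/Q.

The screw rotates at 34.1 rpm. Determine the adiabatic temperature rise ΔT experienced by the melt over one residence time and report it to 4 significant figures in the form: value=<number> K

value=24.18 K

Throughput in SI: Q_s = 71.4 kg/h ÷ 3600 s/h = 0.0198333 kg/s
t_res = M / Q_s = 3.95 / 0.0198333 = 199.16 s
D = 39.9 mm = 0.0399 m;  h = 9.61 mm = 0.00961 m;  N = 34.1 rpm / 60 = 0.568333 rev/s
Shear rate: γ̇ = πDN/h = π·0.0399·0.568333/0.00961 = 7.41315 s⁻¹
ΔT = η·γ̇²·t_res / (ρ·cp) = 4921 · (7.41315)² · 199.16 / (1293 · 1723) = 24.1755 K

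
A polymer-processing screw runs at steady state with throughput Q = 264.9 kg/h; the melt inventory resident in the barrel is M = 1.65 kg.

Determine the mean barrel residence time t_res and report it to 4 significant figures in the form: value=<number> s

Q_s = Q / 3600 = 264.9 / 3600 = 0.0735833 kg/s
t_res = M / Q_s = 1.65 ÷ 0.0735833 = 22.4236 s

value=22.42 s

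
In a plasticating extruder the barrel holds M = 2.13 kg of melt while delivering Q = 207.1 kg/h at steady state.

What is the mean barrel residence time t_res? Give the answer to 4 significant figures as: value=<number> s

Q_s = Q / 3600 = 207.1 / 3600 = 0.0575278 kg/s
t_res = M / Q_s = 2.13 ÷ 0.0575278 = 37.0256 s

value=37.03 s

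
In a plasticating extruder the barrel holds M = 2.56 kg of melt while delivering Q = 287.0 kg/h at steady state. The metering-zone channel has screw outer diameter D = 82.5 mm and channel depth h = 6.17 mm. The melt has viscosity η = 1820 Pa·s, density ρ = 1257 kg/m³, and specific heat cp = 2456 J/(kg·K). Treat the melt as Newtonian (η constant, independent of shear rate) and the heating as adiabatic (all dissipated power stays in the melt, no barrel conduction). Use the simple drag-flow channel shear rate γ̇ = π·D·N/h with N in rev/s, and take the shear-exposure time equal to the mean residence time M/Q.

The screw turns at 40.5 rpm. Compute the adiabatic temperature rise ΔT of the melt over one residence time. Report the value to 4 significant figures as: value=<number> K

Convert throughput: Q = 287.0 kg/h = 287.0/3600 = 0.0797222 kg/s
t_res = M / Q_s = 2.56 / 0.0797222 = 32.1115 s
D = 82.5 mm = 0.0825 m;  h = 6.17 mm = 0.00617 m;  N = 40.5 rpm / 60 = 0.675 rev/s
γ̇ = π D N / h = (π)(0.0825)(0.675) / 0.00617 = 28.3545 s⁻¹
ΔT = η·γ̇²·t_res / (ρ·cp) = 1820 · (28.3545)² · 32.1115 / (1257 · 2456) = 15.2199 K

value=15.22 K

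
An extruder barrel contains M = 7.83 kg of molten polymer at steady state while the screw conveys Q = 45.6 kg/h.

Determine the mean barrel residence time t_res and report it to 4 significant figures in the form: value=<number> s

value=618.2 s

Q_s = Q / 3600 = 45.6 / 3600 = 0.0126667 kg/s
t_res = M / Q_s = 7.83 ÷ 0.0126667 = 618.158 s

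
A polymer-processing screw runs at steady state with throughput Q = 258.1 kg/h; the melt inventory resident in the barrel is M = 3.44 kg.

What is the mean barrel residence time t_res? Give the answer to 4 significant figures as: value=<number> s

value=47.98 s

Convert throughput: Q = 258.1 kg/h = 258.1/3600 = 0.0716944 kg/s
t_res = M / Q_s = 3.44 ÷ 0.0716944 = 47.9814 s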